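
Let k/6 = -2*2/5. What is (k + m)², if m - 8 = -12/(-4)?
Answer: 961/25 ≈ 38.440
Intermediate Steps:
m = 11 (m = 8 - 12/(-4) = 8 - 12*(-¼) = 8 + 3 = 11)
k = -24/5 (k = 6*(-2*2/5) = 6*(-4*⅕) = 6*(-⅘) = -24/5 ≈ -4.8000)
(k + m)² = (-24/5 + 11)² = (31/5)² = 961/25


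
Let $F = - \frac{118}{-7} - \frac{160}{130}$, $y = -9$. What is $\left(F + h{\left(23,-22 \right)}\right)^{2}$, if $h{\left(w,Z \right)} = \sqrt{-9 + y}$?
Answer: $\frac{1873026}{8281} + \frac{8532 i \sqrt{2}}{91} \approx 226.18 + 132.59 i$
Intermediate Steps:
$F = \frac{1422}{91}$ ($F = \left(-118\right) \left(- \frac{1}{7}\right) - \frac{16}{13} = \frac{118}{7} - \frac{16}{13} = \frac{1422}{91} \approx 15.626$)
$h{\left(w,Z \right)} = 3 i \sqrt{2}$ ($h{\left(w,Z \right)} = \sqrt{-9 - 9} = \sqrt{-18} = 3 i \sqrt{2}$)
$\left(F + h{\left(23,-22 \right)}\right)^{2} = \left(\frac{1422}{91} + 3 i \sqrt{2}\right)^{2}$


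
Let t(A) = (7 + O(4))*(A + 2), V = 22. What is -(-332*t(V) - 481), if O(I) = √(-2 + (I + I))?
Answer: 56257 + 7968*√6 ≈ 75775.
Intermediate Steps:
O(I) = √(-2 + 2*I)
t(A) = (2 + A)*(7 + √6) (t(A) = (7 + √(-2 + 2*4))*(A + 2) = (7 + √(-2 + 8))*(2 + A) = (7 + √6)*(2 + A) = (2 + A)*(7 + √6))
-(-332*t(V) - 481) = -(-332*(14 + 2*√6 + 7*22 + 22*√6) - 481) = -(-332*(14 + 2*√6 + 154 + 22*√6) - 481) = -(-332*(168 + 24*√6) - 481) = -((-55776 - 7968*√6) - 481) = -(-56257 - 7968*√6) = 56257 + 7968*√6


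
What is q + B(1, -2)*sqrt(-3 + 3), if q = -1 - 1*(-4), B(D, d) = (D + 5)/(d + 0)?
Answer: 3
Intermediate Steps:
B(D, d) = (5 + D)/d
q = 3 (q = -1 + 4 = 3)
q + B(1, -2)*sqrt(-3 + 3) = 3 + ((5 + 1)/(-2))*sqrt(-3 + 3) = 3 + (-1/2*6)*sqrt(0) = 3 - 3*0 = 3 + 0 = 3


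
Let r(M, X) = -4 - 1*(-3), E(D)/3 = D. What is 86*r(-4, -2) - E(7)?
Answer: -107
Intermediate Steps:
E(D) = 3*D
r(M, X) = -1 (r(M, X) = -4 + 3 = -1)
86*r(-4, -2) - E(7) = 86*(-1) - 3*7 = -86 - 1*21 = -86 - 21 = -107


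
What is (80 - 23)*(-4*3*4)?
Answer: -2736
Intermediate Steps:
(80 - 23)*(-4*3*4) = 57*(-12*4) = 57*(-48) = -2736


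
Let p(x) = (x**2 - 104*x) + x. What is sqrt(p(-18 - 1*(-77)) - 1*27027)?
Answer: I*sqrt(29623) ≈ 172.11*I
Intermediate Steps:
p(x) = x**2 - 103*x
sqrt(p(-18 - 1*(-77)) - 1*27027) = sqrt((-18 - 1*(-77))*(-103 + (-18 - 1*(-77))) - 1*27027) = sqrt((-18 + 77)*(-103 + (-18 + 77)) - 27027) = sqrt(59*(-103 + 59) - 27027) = sqrt(59*(-44) - 27027) = sqrt(-2596 - 27027) = sqrt(-29623) = I*sqrt(29623)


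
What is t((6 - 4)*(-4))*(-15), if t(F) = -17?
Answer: 255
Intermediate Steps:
t((6 - 4)*(-4))*(-15) = -17*(-15) = 255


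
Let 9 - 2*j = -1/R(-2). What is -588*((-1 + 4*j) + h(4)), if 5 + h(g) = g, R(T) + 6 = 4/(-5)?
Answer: -156996/17 ≈ -9235.1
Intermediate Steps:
R(T) = -34/5 (R(T) = -6 + 4/(-5) = -6 + 4*(-⅕) = -6 - ⅘ = -34/5)
h(g) = -5 + g
j = 301/68 (j = 9/2 - (-1)/(2*(-34/5)) = 9/2 - (-1)*(-5)/(2*34) = 9/2 - ½*5/34 = 9/2 - 5/68 = 301/68 ≈ 4.4265)
-588*((-1 + 4*j) + h(4)) = -588*((-1 + 4*(301/68)) + (-5 + 4)) = -588*((-1 + 301/17) - 1) = -588*(284/17 - 1) = -588*267/17 = -156996/17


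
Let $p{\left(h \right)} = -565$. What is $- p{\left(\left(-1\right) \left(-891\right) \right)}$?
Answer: $565$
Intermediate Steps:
$- p{\left(\left(-1\right) \left(-891\right) \right)} = \left(-1\right) \left(-565\right) = 565$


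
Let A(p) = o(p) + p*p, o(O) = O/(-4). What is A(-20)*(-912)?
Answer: -369360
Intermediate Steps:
o(O) = -O/4 (o(O) = O*(-¼) = -O/4)
A(p) = p² - p/4 (A(p) = -p/4 + p*p = -p/4 + p² = p² - p/4)
A(-20)*(-912) = -20*(-¼ - 20)*(-912) = -20*(-81/4)*(-912) = 405*(-912) = -369360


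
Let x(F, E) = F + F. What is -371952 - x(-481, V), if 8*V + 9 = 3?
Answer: -370990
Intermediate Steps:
V = -¾ (V = -9/8 + (⅛)*3 = -9/8 + 3/8 = -¾ ≈ -0.75000)
x(F, E) = 2*F
-371952 - x(-481, V) = -371952 - 2*(-481) = -371952 - 1*(-962) = -371952 + 962 = -370990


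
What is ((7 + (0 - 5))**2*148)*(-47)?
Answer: -27824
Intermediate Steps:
((7 + (0 - 5))**2*148)*(-47) = ((7 - 5)**2*148)*(-47) = (2**2*148)*(-47) = (4*148)*(-47) = 592*(-47) = -27824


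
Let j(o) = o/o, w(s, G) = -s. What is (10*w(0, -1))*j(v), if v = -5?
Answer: 0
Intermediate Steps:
j(o) = 1
(10*w(0, -1))*j(v) = (10*(-1*0))*1 = (10*0)*1 = 0*1 = 0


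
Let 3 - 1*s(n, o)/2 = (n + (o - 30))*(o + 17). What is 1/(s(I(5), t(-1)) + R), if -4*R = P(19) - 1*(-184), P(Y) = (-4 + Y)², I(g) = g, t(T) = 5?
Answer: 4/3135 ≈ 0.0012759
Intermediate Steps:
s(n, o) = 6 - 2*(17 + o)*(-30 + n + o) (s(n, o) = 6 - 2*(n + (o - 30))*(o + 17) = 6 - 2*(n + (-30 + o))*(17 + o) = 6 - 2*(-30 + n + o)*(17 + o) = 6 - 2*(17 + o)*(-30 + n + o))
R = -409/4 (R = -((-4 + 19)² - 1*(-184))/4 = -(15² + 184)/4 = -(225 + 184)/4 = -¼*409 = -409/4 ≈ -102.25)
1/(s(I(5), t(-1)) + R) = 1/((1026 - 34*5 - 2*5² + 26*5 - 2*5*5) - 409/4) = 1/((1026 - 170 - 2*25 + 130 - 50) - 409/4) = 1/((1026 - 170 - 50 + 130 - 50) - 409/4) = 1/(886 - 409/4) = 1/(3135/4) = 4/3135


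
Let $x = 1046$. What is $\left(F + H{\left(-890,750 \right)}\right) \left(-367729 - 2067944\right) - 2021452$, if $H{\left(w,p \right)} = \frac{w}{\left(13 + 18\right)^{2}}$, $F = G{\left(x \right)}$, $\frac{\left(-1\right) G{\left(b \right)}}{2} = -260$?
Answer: $- \frac{1216929377962}{961} \approx -1.2663 \cdot 10^{9}$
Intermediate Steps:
$G{\left(b \right)} = 520$ ($G{\left(b \right)} = \left(-2\right) \left(-260\right) = 520$)
$F = 520$
$H{\left(w,p \right)} = \frac{w}{961}$ ($H{\left(w,p \right)} = \frac{w}{31^{2}} = \frac{w}{961}$)
$\left(F + H{\left(-890,750 \right)}\right) \left(-367729 - 2067944\right) - 2021452 = \left(520 + \frac{1}{961} \left(-890\right)\right) \left(-367729 - 2067944\right) - 2021452 = \left(520 - \frac{890}{961}\right) \left(-2435673\right) - 2021452 = \frac{498830}{961} \left(-2435673\right) - 2021452 = - \frac{1214986762590}{961} - 2021452 = - \frac{1216929377962}{961}$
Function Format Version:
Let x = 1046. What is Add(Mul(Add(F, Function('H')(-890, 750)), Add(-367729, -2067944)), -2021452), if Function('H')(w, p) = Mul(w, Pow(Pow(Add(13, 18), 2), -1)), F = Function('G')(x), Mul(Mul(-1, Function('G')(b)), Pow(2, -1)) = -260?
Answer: Rational(-1216929377962, 961) ≈ -1.2663e+9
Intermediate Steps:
Function('G')(b) = 520 (Function('G')(b) = Mul(-2, -260) = 520)
F = 520
Function('H')(w, p) = Mul(Rational(1, 961), w) (Function('H')(w, p) = Mul(w, Pow(Pow(31, 2), -1)) = Mul(w, Pow(961, -1)) = Mul(w, Rational(1, 961)) = Mul(Rational(1, 961), w))
Add(Mul(Add(F, Function('H')(-890, 750)), Add(-367729, -2067944)), -2021452) = Add(Mul(Add(520, Mul(Rational(1, 961), -890)), Add(-367729, -2067944)), -2021452) = Add(Mul(Add(520, Rational(-890, 961)), -2435673), -2021452) = Add(Mul(Rational(498830, 961), -2435673), -2021452) = Add(Rational(-1214986762590, 961), -2021452) = Rational(-1216929377962, 961)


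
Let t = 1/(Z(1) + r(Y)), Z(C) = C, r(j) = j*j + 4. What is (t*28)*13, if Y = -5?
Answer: 182/15 ≈ 12.133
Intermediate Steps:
r(j) = 4 + j² (r(j) = j² + 4 = 4 + j²)
t = 1/30 (t = 1/(1 + (4 + (-5)²)) = 1/(1 + (4 + 25)) = 1/(1 + 29) = 1/30 ≈ 0.033333)
(t*28)*13 = ((1/30)*28)*13 = (14/15)*13 = 182/15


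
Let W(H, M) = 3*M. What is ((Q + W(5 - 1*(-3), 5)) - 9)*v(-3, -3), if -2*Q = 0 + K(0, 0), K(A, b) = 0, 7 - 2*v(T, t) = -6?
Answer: 39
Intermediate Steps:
v(T, t) = 13/2 (v(T, t) = 7/2 - 1/2*(-6) = 7/2 + 3 = 13/2)
Q = 0 (Q = -(0 + 0)/2 = -1/2*0 = 0)
((Q + W(5 - 1*(-3), 5)) - 9)*v(-3, -3) = ((0 + 3*5) - 9)*(13/2) = ((0 + 15) - 9)*(13/2) = (15 - 9)*(13/2) = 6*(13/2) = 39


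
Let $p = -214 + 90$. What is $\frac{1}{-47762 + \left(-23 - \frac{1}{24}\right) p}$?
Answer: $- \frac{6}{269429} \approx -2.2269 \cdot 10^{-5}$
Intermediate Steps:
$p = -124$
$\frac{1}{-47762 + \left(-23 - \frac{1}{24}\right) p} = \frac{1}{-47762 + \left(-23 - \frac{1}{24}\right) \left(-124\right)} = \frac{1}{-47762 - - \frac{17143}{6}} = \frac{1}{-47762 + \frac{17143}{6}} = \frac{1}{- \frac{269429}{6}} = - \frac{6}{269429}$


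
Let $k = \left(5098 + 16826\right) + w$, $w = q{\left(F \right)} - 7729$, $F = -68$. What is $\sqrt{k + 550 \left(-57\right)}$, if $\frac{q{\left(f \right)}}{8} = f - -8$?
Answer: $i \sqrt{17635} \approx 132.8 i$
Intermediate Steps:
$q{\left(f \right)} = 64 + 8 f$ ($q{\left(f \right)} = 8 \left(f - -8\right) = 8 \left(f + 8\right) = 8 \left(8 + f\right) = 64 + 8 f$)
$w = -8209$ ($w = \left(64 + 8 \left(-68\right)\right) - 7729 = \left(64 - 544\right) - 7729 = -480 - 7729 = -8209$)
$k = 13715$ ($k = \left(5098 + 16826\right) - 8209 = 21924 - 8209 = 13715$)
$\sqrt{k + 550 \left(-57\right)} = \sqrt{13715 + 550 \left(-57\right)} = \sqrt{13715 - 31350} = \sqrt{-17635} = i \sqrt{17635}$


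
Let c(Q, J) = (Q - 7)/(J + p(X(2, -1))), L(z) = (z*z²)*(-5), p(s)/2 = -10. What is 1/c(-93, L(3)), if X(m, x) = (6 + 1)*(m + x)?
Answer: 31/20 ≈ 1.5500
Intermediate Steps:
X(m, x) = 7*m + 7*x (X(m, x) = 7*(m + x) = 7*m + 7*x)
p(s) = -20 (p(s) = 2*(-10) = -20)
L(z) = -5*z³ (L(z) = z³*(-5) = -5*z³)
c(Q, J) = (-7 + Q)/(-20 + J) (c(Q, J) = (Q - 7)/(J - 20) = (-7 + Q)/(-20 + J))
1/c(-93, L(3)) = 1/((-7 - 93)/(-20 - 5*3³)) = 1/(-100/(-20 - 5*27)) = 1/(-100/(-20 - 135)) = 1/(-100/(-155)) = 1/(-1/155*(-100)) = 1/(20/31) = 31/20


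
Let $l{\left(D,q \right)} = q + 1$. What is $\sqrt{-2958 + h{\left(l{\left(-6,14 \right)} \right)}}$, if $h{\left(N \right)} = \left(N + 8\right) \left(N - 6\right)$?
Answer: $i \sqrt{2751} \approx 52.45 i$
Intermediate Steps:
$l{\left(D,q \right)} = 1 + q$
$h{\left(N \right)} = \left(-6 + N\right) \left(8 + N\right)$ ($h{\left(N \right)} = \left(8 + N\right) \left(N - 6\right) = \left(8 + N\right) \left(-6 + N\right) = \left(-6 + N\right) \left(8 + N\right)$)
$\sqrt{-2958 + h{\left(l{\left(-6,14 \right)} \right)}} = \sqrt{-2958 + \left(-48 + \left(1 + 14\right)^{2} + 2 \left(1 + 14\right)\right)} = \sqrt{-2958 + \left(-48 + 15^{2} + 2 \cdot 15\right)} = \sqrt{-2958 + \left(-48 + 225 + 30\right)} = \sqrt{-2958 + 207} = \sqrt{-2751} = i \sqrt{2751}$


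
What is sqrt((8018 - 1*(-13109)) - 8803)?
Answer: 2*sqrt(3081) ≈ 111.01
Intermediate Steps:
sqrt((8018 - 1*(-13109)) - 8803) = sqrt((8018 + 13109) - 8803) = sqrt(21127 - 8803) = sqrt(12324) = 2*sqrt(3081)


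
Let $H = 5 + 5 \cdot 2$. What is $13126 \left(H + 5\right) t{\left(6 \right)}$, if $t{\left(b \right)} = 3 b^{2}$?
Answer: $28352160$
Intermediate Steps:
$H = 15$ ($H = 5 + 10 = 15$)
$13126 \left(H + 5\right) t{\left(6 \right)} = 13126 \left(15 + 5\right) 3 \cdot 6^{2} = 13126 \cdot 20 \cdot 3 \cdot 36 = 13126 \cdot 20 \cdot 108 = 13126 \cdot 2160 = 28352160$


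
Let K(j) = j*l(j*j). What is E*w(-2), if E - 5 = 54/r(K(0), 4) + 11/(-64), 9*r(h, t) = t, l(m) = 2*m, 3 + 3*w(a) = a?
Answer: -13475/64 ≈ -210.55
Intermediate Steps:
w(a) = -1 + a/3
K(j) = 2*j**3 (K(j) = j*(2*(j*j)) = j*(2*j**2) = 2*j**3)
r(h, t) = t/9
E = 8085/64 (E = 5 + (54/(((1/9)*4)) + 11/(-64)) = 5 + (54/(4/9) + 11*(-1/64)) = 5 + (54*(9/4) - 11/64) = 5 + (243/2 - 11/64) = 5 + 7765/64 = 8085/64 ≈ 126.33)
E*w(-2) = 8085*(-1 + (1/3)*(-2))/64 = 8085*(-1 - 2/3)/64 = (8085/64)*(-5/3) = -13475/64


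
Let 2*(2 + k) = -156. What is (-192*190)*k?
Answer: 2918400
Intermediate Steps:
k = -80 (k = -2 + (½)*(-156) = -2 - 78 = -80)
(-192*190)*k = -192*190*(-80) = -36480*(-80) = 2918400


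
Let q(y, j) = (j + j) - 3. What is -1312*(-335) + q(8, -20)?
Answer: 439477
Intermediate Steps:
q(y, j) = -3 + 2*j (q(y, j) = 2*j - 3 = -3 + 2*j)
-1312*(-335) + q(8, -20) = -1312*(-335) + (-3 + 2*(-20)) = 439520 + (-3 - 40) = 439520 - 43 = 439477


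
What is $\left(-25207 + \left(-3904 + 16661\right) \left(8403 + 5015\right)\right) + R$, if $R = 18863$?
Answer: $171167082$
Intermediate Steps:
$\left(-25207 + \left(-3904 + 16661\right) \left(8403 + 5015\right)\right) + R = \left(-25207 + \left(-3904 + 16661\right) \left(8403 + 5015\right)\right) + 18863 = \left(-25207 + 12757 \cdot 13418\right) + 18863 = \left(-25207 + 171173426\right) + 18863 = 171148219 + 18863 = 171167082$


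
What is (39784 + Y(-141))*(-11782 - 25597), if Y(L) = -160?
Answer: -1481105496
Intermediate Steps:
(39784 + Y(-141))*(-11782 - 25597) = (39784 - 160)*(-11782 - 25597) = 39624*(-37379) = -1481105496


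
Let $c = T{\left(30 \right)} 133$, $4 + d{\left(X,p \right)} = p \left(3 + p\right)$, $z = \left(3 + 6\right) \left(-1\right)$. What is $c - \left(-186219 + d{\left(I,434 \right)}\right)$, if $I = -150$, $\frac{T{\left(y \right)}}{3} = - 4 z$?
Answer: $10929$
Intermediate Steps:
$z = -9$ ($z = 9 \left(-1\right) = -9$)
$T{\left(y \right)} = 108$ ($T{\left(y \right)} = 3 \left(\left(-4\right) \left(-9\right)\right) = 3 \cdot 36 = 108$)
$d{\left(X,p \right)} = -4 + p \left(3 + p\right)$
$c = 14364$ ($c = 108 \cdot 133 = 14364$)
$c - \left(-186219 + d{\left(I,434 \right)}\right) = 14364 - \left(-186219 + \left(-4 + 434^{2} + 3 \cdot 434\right)\right) = 14364 - \left(-186219 + \left(-4 + 188356 + 1302\right)\right) = 14364 - \left(-186219 + 189654\right) = 14364 - 3435 = 10929$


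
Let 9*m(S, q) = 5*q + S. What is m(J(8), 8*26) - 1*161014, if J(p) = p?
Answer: -1448078/9 ≈ -1.6090e+5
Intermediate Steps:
m(S, q) = S/9 + 5*q/9 (m(S, q) = (5*q + S)/9 = (S + 5*q)/9 = S/9 + 5*q/9)
m(J(8), 8*26) - 1*161014 = ((⅑)*8 + 5*(8*26)/9) - 1*161014 = (8/9 + (5/9)*208) - 161014 = (8/9 + 1040/9) - 161014 = 1048/9 - 161014 = -1448078/9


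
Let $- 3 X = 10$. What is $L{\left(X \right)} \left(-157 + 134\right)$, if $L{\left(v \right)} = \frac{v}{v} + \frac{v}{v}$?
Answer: $-46$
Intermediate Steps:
$X = - \frac{10}{3}$ ($X = \left(- \frac{1}{3}\right) 10 = - \frac{10}{3} \approx -3.3333$)
$L{\left(v \right)} = 2$ ($L{\left(v \right)} = 1 + 1 = 2$)
$L{\left(X \right)} \left(-157 + 134\right) = 2 \left(-157 + 134\right) = 2 \left(-23\right) = -46$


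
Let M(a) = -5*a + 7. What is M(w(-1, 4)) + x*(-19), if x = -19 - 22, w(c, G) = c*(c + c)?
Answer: 776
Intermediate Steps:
w(c, G) = 2*c**2 (w(c, G) = c*(2*c) = 2*c**2)
M(a) = 7 - 5*a
x = -41
M(w(-1, 4)) + x*(-19) = (7 - 10*(-1)**2) - 41*(-19) = (7 - 10) + 779 = -3 + 779 = 776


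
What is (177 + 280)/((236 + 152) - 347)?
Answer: 457/41 ≈ 11.146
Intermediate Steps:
(177 + 280)/((236 + 152) - 347) = 457/(388 - 347) = 457/41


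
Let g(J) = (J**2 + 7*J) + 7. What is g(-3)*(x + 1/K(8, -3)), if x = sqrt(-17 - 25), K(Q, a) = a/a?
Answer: -5 - 5*I*sqrt(42) ≈ -5.0 - 32.404*I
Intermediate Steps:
K(Q, a) = 1
x = I*sqrt(42) (x = sqrt(-42) = I*sqrt(42) ≈ 6.4807*I)
g(J) = 7 + J**2 + 7*J
g(-3)*(x + 1/K(8, -3)) = (7 + (-3)**2 + 7*(-3))*(I*sqrt(42) + 1/1) = (7 + 9 - 21)*(I*sqrt(42) + 1) = -5*(1 + I*sqrt(42)) = -5 - 5*I*sqrt(42)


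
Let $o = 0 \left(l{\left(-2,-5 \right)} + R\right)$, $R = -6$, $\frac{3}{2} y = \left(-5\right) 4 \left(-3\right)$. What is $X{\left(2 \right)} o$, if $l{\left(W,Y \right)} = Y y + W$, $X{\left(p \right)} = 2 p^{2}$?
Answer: $0$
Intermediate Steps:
$y = 40$ ($y = \frac{2 \left(-5\right) 4 \left(-3\right)}{3} = \frac{2 \left(\left(-20\right) \left(-3\right)\right)}{3} = \frac{2}{3} \cdot 60 = 40$)
$l{\left(W,Y \right)} = W + 40 Y$ ($l{\left(W,Y \right)} = Y 40 + W = 40 Y + W = W + 40 Y$)
$o = 0$ ($o = 0 \left(\left(-2 + 40 \left(-5\right)\right) - 6\right) = 0 \left(\left(-2 - 200\right) - 6\right) = 0 \left(-202 - 6\right) = 0 \left(-208\right) = 0$)
$X{\left(2 \right)} o = 2 \cdot 2^{2} \cdot 0 = 2 \cdot 4 \cdot 0 = 8 \cdot 0 = 0$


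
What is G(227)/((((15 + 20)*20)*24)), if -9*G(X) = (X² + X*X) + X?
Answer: -2951/4320 ≈ -0.68310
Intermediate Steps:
G(X) = -2*X²/9 - X/9 (G(X) = -((X² + X*X) + X)/9 = -((X² + X²) + X)/9 = -(2*X² + X)/9 = -(X + 2*X²)/9 = -2*X²/9 - X/9)
G(227)/((((15 + 20)*20)*24)) = (-⅑*227*(1 + 2*227))/((((15 + 20)*20)*24)) = (-⅑*227*(1 + 454))/(((35*20)*24)) = (-⅑*227*455)/((700*24)) = -103285/9/16800 = -103285/9*1/16800 = -2951/4320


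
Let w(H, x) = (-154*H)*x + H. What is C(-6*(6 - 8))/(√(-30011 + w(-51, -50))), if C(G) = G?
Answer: -6*I*√422762/211381 ≈ -0.018456*I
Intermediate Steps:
w(H, x) = H - 154*H*x (w(H, x) = -154*H*x + H = H - 154*H*x)
C(-6*(6 - 8))/(√(-30011 + w(-51, -50))) = (-6*(6 - 8))/(√(-30011 - 51*(1 - 154*(-50)))) = (-6*(-2))/(√(-30011 - 51*(1 + 7700))) = 12/(√(-30011 - 51*7701)) = 12/(√(-30011 - 392751)) = 12/(√(-422762)) = 12/((I*√422762)) = 12*(-I*√422762/422762) = -6*I*√422762/211381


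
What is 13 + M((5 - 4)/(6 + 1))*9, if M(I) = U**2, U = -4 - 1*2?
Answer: 337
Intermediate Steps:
U = -6 (U = -4 - 2 = -6)
M(I) = 36 (M(I) = (-6)**2 = 36)
13 + M((5 - 4)/(6 + 1))*9 = 13 + 36*9 = 13 + 324 = 337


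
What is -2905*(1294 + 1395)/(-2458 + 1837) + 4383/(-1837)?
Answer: 14347086322/1140777 ≈ 12577.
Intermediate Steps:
-2905*(1294 + 1395)/(-2458 + 1837) + 4383/(-1837) = -2905/((-621/2689)) + 4383*(-1/1837) = -2905/((-621*1/2689)) - 4383/1837 = -2905/(-621/2689) - 4383/1837 = -2905*(-2689/621) - 4383/1837 = 7811545/621 - 4383/1837 = 14347086322/1140777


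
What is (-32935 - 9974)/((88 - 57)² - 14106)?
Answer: 42909/13145 ≈ 3.2643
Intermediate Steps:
(-32935 - 9974)/((88 - 57)² - 14106) = -42909/(31² - 14106) = -42909/(961 - 14106) = -42909/(-13145) = -42909*(-1/13145) = 42909/13145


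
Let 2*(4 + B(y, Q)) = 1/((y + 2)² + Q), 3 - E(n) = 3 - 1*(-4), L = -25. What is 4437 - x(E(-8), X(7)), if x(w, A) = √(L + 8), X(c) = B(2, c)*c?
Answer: 4437 - I*√17 ≈ 4437.0 - 4.1231*I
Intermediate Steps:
E(n) = -4 (E(n) = 3 - (3 - 1*(-4)) = 3 - (3 + 4) = 3 - 1*7 = 3 - 7 = -4)
B(y, Q) = -4 + 1/(2*(Q + (2 + y)²)) (B(y, Q) = -4 + 1/(2*((y + 2)² + Q)) = -4 + 1/(2*((2 + y)² + Q)) = -4 + 1/(2*(Q + (2 + y)²)))
X(c) = c*(-127/2 - 4*c)/(16 + c) (X(c) = ((½ - 4*c - 4*(2 + 2)²)/(c + (2 + 2)²))*c = ((½ - 4*c - 4*4²)/(c + 4²))*c = ((½ - 4*c - 4*16)/(c + 16))*c = ((½ - 4*c - 64)/(16 + c))*c = ((-127/2 - 4*c)/(16 + c))*c = c*(-127/2 - 4*c)/(16 + c))
x(w, A) = I*√17 (x(w, A) = √(-25 + 8) = √(-17) = I*√17)
4437 - x(E(-8), X(7)) = 4437 - I*√17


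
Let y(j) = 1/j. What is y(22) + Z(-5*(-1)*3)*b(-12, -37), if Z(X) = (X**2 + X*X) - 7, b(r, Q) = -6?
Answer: -58475/22 ≈ -2658.0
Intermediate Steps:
Z(X) = -7 + 2*X**2 (Z(X) = (X**2 + X**2) - 7 = 2*X**2 - 7 = -7 + 2*X**2)
y(22) + Z(-5*(-1)*3)*b(-12, -37) = 1/22 + (-7 + 2*(-5*(-1)*3)**2)*(-6) = 1/22 + (-7 + 2*(5*3)**2)*(-6) = 1/22 + (-7 + 2*15**2)*(-6) = 1/22 + (-7 + 2*225)*(-6) = 1/22 + (-7 + 450)*(-6) = 1/22 + 443*(-6) = 1/22 - 2658 = -58475/22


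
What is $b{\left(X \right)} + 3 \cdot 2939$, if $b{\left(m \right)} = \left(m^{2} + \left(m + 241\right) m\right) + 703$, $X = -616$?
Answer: $619976$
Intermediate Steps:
$b{\left(m \right)} = 703 + m^{2} + m \left(241 + m\right)$ ($b{\left(m \right)} = \left(m^{2} + \left(241 + m\right) m\right) + 703 = \left(m^{2} + m \left(241 + m\right)\right) + 703 = 703 + m^{2} + m \left(241 + m\right)$)
$b{\left(X \right)} + 3 \cdot 2939 = \left(703 + 2 \left(-616\right)^{2} + 241 \left(-616\right)\right) + 3 \cdot 2939 = \left(703 + 2 \cdot 379456 - 148456\right) + 8817 = \left(703 + 758912 - 148456\right) + 8817 = 611159 + 8817 = 619976$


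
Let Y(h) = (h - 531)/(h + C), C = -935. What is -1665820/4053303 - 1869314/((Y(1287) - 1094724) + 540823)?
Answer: 585569622708316/197570549405997 ≈ 2.9639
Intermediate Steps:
Y(h) = (-531 + h)/(-935 + h) (Y(h) = (h - 531)/(h - 935) = (-531 + h)/(-935 + h))
-1665820/4053303 - 1869314/((Y(1287) - 1094724) + 540823) = -1665820/4053303 - 1869314/(((-531 + 1287)/(-935 + 1287) - 1094724) + 540823) = -1665820*1/4053303 - 1869314/((756/352 - 1094724) + 540823) = -1665820/4053303 - 1869314/(((1/352)*756 - 1094724) + 540823) = -1665820/4053303 - 1869314/((189/88 - 1094724) + 540823) = -1665820/4053303 - 1869314/(-96335523/88 + 540823) = -1665820/4053303 - 1869314/(-48743099/88) = -1665820/4053303 - 1869314*(-88/48743099) = -1665820/4053303 + 164499632/48743099 = 585569622708316/197570549405997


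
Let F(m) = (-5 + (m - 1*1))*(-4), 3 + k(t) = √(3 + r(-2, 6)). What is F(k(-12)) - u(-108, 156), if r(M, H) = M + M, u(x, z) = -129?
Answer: 165 - 4*I ≈ 165.0 - 4.0*I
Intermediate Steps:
r(M, H) = 2*M
k(t) = -3 + I (k(t) = -3 + √(3 + 2*(-2)) = -3 + √(3 - 4) = -3 + √(-1) = -3 + I)
F(m) = 24 - 4*m (F(m) = (-5 + (m - 1))*(-4) = (-5 + (-1 + m))*(-4) = (-6 + m)*(-4) = 24 - 4*m)
F(k(-12)) - u(-108, 156) = (24 - 4*(-3 + I)) - 1*(-129) = (24 + (12 - 4*I)) + 129 = (36 - 4*I) + 129 = 165 - 4*I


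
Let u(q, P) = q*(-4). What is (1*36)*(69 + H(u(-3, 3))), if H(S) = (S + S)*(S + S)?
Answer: 23220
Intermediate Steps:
u(q, P) = -4*q
H(S) = 4*S² (H(S) = (2*S)*(2*S) = 4*S²)
(1*36)*(69 + H(u(-3, 3))) = (1*36)*(69 + 4*(-4*(-3))²) = 36*(69 + 4*12²) = 36*(69 + 4*144) = 36*(69 + 576) = 36*645 = 23220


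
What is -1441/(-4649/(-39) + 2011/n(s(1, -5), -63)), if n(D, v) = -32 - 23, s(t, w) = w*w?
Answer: -3090945/177266 ≈ -17.437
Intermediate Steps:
s(t, w) = w**2
n(D, v) = -55
-1441/(-4649/(-39) + 2011/n(s(1, -5), -63)) = -1441/(-4649/(-39) + 2011/(-55)) = -1441/(-4649*(-1/39) + 2011*(-1/55)) = -1441/(4649/39 - 2011/55) = -1441/177266/2145 = -1441*2145/177266 = -3090945/177266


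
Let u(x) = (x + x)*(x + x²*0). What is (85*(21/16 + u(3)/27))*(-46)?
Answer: -185725/24 ≈ -7738.5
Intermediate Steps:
u(x) = 2*x² (u(x) = (2*x)*(x + 0) = (2*x)*x = 2*x²)
(85*(21/16 + u(3)/27))*(-46) = (85*(21/16 + (2*3²)/27))*(-46) = (85*(21*(1/16) + (2*9)*(1/27)))*(-46) = (85*(21/16 + 18*(1/27)))*(-46) = (85*(21/16 + ⅔))*(-46) = (85*(95/48))*(-46) = (8075/48)*(-46) = -185725/24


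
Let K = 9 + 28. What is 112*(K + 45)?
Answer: 9184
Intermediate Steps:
K = 37
112*(K + 45) = 112*(37 + 45) = 112*82 = 9184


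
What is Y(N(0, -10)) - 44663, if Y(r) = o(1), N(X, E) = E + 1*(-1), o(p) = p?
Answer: -44662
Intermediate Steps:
N(X, E) = -1 + E (N(X, E) = E - 1 = -1 + E)
Y(r) = 1
Y(N(0, -10)) - 44663 = 1 - 44663 = -44662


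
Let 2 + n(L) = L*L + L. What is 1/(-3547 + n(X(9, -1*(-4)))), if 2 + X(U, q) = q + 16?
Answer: -1/3207 ≈ -0.00031182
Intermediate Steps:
X(U, q) = 14 + q (X(U, q) = -2 + (q + 16) = -2 + (16 + q) = 14 + q)
n(L) = -2 + L + L² (n(L) = -2 + (L*L + L) = -2 + (L² + L) = -2 + (L + L²) = -2 + L + L²)
1/(-3547 + n(X(9, -1*(-4)))) = 1/(-3547 + (-2 + (14 - 1*(-4)) + (14 - 1*(-4))²)) = 1/(-3547 + (-2 + (14 + 4) + (14 + 4)²)) = 1/(-3547 + (-2 + 18 + 18²)) = 1/(-3547 + (-2 + 18 + 324)) = 1/(-3547 + 340) = 1/(-3207) = -1/3207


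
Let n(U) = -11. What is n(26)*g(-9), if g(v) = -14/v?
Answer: -154/9 ≈ -17.111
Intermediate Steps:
n(26)*g(-9) = -(-154)/(-9) = -(-154)*(-1)/9 = -11*14/9 = -154/9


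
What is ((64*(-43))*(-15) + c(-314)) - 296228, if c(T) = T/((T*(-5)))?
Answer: -1274741/5 ≈ -2.5495e+5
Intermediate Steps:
c(T) = -1/5 (c(T) = T/((-5*T)) = T*(-1/(5*T)) = -1/5)
((64*(-43))*(-15) + c(-314)) - 296228 = ((64*(-43))*(-15) - 1/5) - 296228 = (-2752*(-15) - 1/5) - 296228 = (41280 - 1/5) - 296228 = 206399/5 - 296228 = -1274741/5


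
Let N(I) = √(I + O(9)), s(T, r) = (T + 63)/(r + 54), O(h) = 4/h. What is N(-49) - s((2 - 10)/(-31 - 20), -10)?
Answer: -3221/2244 + I*√437/3 ≈ -1.4354 + 6.9682*I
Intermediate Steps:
s(T, r) = (63 + T)/(54 + r)
N(I) = √(4/9 + I) (N(I) = √(I + 4/9) = √(4/9 + I))
N(-49) - s((2 - 10)/(-31 - 20), -10) = √(4 + 9*(-49))/3 - (63 + (2 - 10)/(-31 - 20))/(54 - 10) = √(4 - 441)/3 - (63 - 8/(-51))/44 = √(-437)/3 - (63 - 8*(-1/51))/44 = (I*√437)/3 - (63 + 8/51)/44 = I*√437/3 - 3221/(44*51) = I*√437/3 - 1*3221/2244 = I*√437/3 - 3221/2244 = -3221/2244 + I*√437/3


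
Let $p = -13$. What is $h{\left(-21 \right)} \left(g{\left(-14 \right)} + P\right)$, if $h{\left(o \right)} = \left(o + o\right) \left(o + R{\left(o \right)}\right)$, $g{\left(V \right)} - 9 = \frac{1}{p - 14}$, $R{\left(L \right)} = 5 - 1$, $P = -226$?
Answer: $- \frac{1394680}{9} \approx -1.5496 \cdot 10^{5}$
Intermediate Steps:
$R{\left(L \right)} = 4$
$g{\left(V \right)} = \frac{242}{27}$ ($g{\left(V \right)} = 9 + \frac{1}{-13 - 14} = 9 + \frac{1}{-27} = 9 - \frac{1}{27} = \frac{242}{27}$)
$h{\left(o \right)} = 2 o \left(4 + o\right)$ ($h{\left(o \right)} = \left(o + o\right) \left(o + 4\right) = 2 o \left(4 + o\right)$)
$h{\left(-21 \right)} \left(g{\left(-14 \right)} + P\right) = 2 \left(-21\right) \left(4 - 21\right) \left(\frac{242}{27} - 226\right) = 2 \left(-21\right) \left(-17\right) \left(- \frac{5860}{27}\right) = 714 \left(- \frac{5860}{27}\right) = - \frac{1394680}{9}$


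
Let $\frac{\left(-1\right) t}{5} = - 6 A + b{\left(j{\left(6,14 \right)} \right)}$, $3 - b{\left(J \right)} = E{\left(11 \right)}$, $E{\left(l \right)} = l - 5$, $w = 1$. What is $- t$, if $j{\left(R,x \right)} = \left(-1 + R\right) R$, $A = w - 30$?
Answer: $855$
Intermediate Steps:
$E{\left(l \right)} = -5 + l$
$A = -29$ ($A = 1 - 30 = -29$)
$j{\left(R,x \right)} = R \left(-1 + R\right)$
$b{\left(J \right)} = -3$ ($b{\left(J \right)} = 3 - \left(-5 + 11\right) = 3 - 6 = -3$)
$t = -855$ ($t = - 5 \left(\left(-6\right) \left(-29\right) - 3\right) = - 5 \left(174 - 3\right) = \left(-5\right) 171 = -855$)
$- t = \left(-1\right) \left(-855\right) = 855$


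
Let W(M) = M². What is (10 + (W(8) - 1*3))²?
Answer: 5041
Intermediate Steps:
(10 + (W(8) - 1*3))² = (10 + (8² - 1*3))² = (10 + (64 - 3))² = (10 + 61)² = 71² = 5041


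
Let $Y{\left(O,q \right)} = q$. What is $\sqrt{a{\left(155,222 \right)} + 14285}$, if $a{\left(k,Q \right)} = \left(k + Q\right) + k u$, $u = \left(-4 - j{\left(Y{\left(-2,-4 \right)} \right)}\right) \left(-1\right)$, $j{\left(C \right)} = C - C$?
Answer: $3 \sqrt{1698} \approx 123.62$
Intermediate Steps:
$j{\left(C \right)} = 0$
$u = 4$ ($u = \left(-4 - 0\right) \left(-1\right) = \left(-4 + 0\right) \left(-1\right) = \left(-4\right) \left(-1\right) = 4$)
$a{\left(k,Q \right)} = Q + 5 k$ ($a{\left(k,Q \right)} = \left(k + Q\right) + k 4 = \left(Q + k\right) + 4 k = Q + 5 k$)
$\sqrt{a{\left(155,222 \right)} + 14285} = \sqrt{\left(222 + 5 \cdot 155\right) + 14285} = \sqrt{\left(222 + 775\right) + 14285} = \sqrt{997 + 14285} = \sqrt{15282} = 3 \sqrt{1698}$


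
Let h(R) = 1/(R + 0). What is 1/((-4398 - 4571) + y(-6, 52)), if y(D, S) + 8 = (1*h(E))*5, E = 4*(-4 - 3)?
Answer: -28/251361 ≈ -0.00011139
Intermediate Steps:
E = -28 (E = 4*(-7) = -28)
h(R) = 1/R
y(D, S) = -229/28 (y(D, S) = -8 + (1/(-28))*5 = -8 + (1*(-1/28))*5 = -8 - 1/28*5 = -8 - 5/28 = -229/28)
1/((-4398 - 4571) + y(-6, 52)) = 1/((-4398 - 4571) - 229/28) = 1/(-8969 - 229/28) = 1/(-251361/28) = -28/251361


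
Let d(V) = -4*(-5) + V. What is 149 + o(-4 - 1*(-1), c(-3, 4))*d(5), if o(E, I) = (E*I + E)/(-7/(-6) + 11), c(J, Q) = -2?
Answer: 11327/73 ≈ 155.16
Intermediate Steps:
d(V) = 20 + V
o(E, I) = 6*E/73 + 6*E*I/73 (o(E, I) = (E + E*I)/(-7*(-⅙) + 11) = (E + E*I)/(7/6 + 11) = (E + E*I)/(73/6) = (E + E*I)*(6/73) = 6*E/73 + 6*E*I/73)
149 + o(-4 - 1*(-1), c(-3, 4))*d(5) = 149 + (6*(-4 - 1*(-1))*(1 - 2)/73)*(20 + 5) = 149 + ((6/73)*(-4 + 1)*(-1))*25 = 149 + ((6/73)*(-3)*(-1))*25 = 149 + (18/73)*25 = 149 + 450/73 = 11327/73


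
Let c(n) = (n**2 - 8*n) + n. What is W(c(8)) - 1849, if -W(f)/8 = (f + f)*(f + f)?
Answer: -3897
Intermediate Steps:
c(n) = n**2 - 7*n
W(f) = -32*f**2 (W(f) = -8*(f + f)*(f + f) = -8*2*f*2*f = -32*f**2)
W(c(8)) - 1849 = -32*64*(-7 + 8)**2 - 1849 = -32*(8*1)**2 - 1849 = -32*8**2 - 1849 = -32*64 - 1849 = -2048 - 1849 = -3897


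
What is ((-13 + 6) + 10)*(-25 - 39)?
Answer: -192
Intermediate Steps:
((-13 + 6) + 10)*(-25 - 39) = (-7 + 10)*(-64) = 3*(-64) = -192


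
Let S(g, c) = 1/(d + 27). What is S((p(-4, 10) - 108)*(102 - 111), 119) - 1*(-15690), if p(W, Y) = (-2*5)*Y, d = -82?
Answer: 862949/55 ≈ 15690.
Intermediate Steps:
p(W, Y) = -10*Y
S(g, c) = -1/55 (S(g, c) = 1/(-82 + 27) = 1/(-55) = -1/55)
S((p(-4, 10) - 108)*(102 - 111), 119) - 1*(-15690) = -1/55 - 1*(-15690) = -1/55 + 15690 = 862949/55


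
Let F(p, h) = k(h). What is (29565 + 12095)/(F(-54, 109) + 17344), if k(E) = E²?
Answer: 8332/5845 ≈ 1.4255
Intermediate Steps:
F(p, h) = h²
(29565 + 12095)/(F(-54, 109) + 17344) = (29565 + 12095)/(109² + 17344) = 41660/(11881 + 17344) = 41660/29225 = 41660*(1/29225) = 8332/5845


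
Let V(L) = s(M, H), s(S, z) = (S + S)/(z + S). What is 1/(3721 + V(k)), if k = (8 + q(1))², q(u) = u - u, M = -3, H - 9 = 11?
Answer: 17/63251 ≈ 0.00026877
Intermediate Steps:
H = 20 (H = 9 + 11 = 20)
q(u) = 0
k = 64 (k = (8 + 0)² = 8² = 64)
s(S, z) = 2*S/(S + z) (s(S, z) = (2*S)/(S + z) = 2*S/(S + z))
V(L) = -6/17 (V(L) = 2*(-3)/(-3 + 20) = 2*(-3)/17 = 2*(-3)*(1/17) = -6/17)
1/(3721 + V(k)) = 1/(3721 - 6/17) = 1/(63251/17) = 17/63251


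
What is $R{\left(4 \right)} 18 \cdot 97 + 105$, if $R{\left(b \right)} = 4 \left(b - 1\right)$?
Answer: $21057$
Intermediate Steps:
$R{\left(b \right)} = -4 + 4 b$ ($R{\left(b \right)} = 4 \left(-1 + b\right) = -4 + 4 b$)
$R{\left(4 \right)} 18 \cdot 97 + 105 = \left(-4 + 4 \cdot 4\right) 18 \cdot 97 + 105 = \left(-4 + 16\right) 18 \cdot 97 + 105 = 12 \cdot 18 \cdot 97 + 105 = 216 \cdot 97 + 105 = 20952 + 105 = 21057$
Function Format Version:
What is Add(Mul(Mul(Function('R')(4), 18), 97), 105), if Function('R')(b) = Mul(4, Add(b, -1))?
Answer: 21057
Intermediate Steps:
Function('R')(b) = Add(-4, Mul(4, b)) (Function('R')(b) = Mul(4, Add(-1, b)) = Add(-4, Mul(4, b)))
Add(Mul(Mul(Function('R')(4), 18), 97), 105) = Add(Mul(Mul(Add(-4, Mul(4, 4)), 18), 97), 105) = Add(Mul(Mul(Add(-4, 16), 18), 97), 105) = Add(Mul(Mul(12, 18), 97), 105) = Add(Mul(216, 97), 105) = Add(20952, 105) = 21057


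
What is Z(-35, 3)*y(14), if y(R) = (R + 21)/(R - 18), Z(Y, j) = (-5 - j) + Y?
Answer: 1505/4 ≈ 376.25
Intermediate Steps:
Z(Y, j) = -5 + Y - j
y(R) = (21 + R)/(-18 + R)
Z(-35, 3)*y(14) = (-5 - 35 - 1*3)*((21 + 14)/(-18 + 14)) = (-5 - 35 - 3)*(35/(-4)) = -(-43)*35/4 = -43*(-35/4) = 1505/4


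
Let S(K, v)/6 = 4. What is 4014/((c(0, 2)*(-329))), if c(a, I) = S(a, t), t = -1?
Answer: -669/1316 ≈ -0.50836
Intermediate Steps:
S(K, v) = 24 (S(K, v) = 6*4 = 24)
c(a, I) = 24
4014/((c(0, 2)*(-329))) = 4014/((24*(-329))) = 4014/(-7896) = 4014*(-1/7896) = -669/1316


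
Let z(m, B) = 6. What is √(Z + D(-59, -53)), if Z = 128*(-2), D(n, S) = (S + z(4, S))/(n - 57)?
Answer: I*√859821/58 ≈ 15.987*I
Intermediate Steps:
D(n, S) = (6 + S)/(-57 + n) (D(n, S) = (S + 6)/(n - 57) = (6 + S)/(-57 + n))
Z = -256
√(Z + D(-59, -53)) = √(-256 + (6 - 53)/(-57 - 59)) = √(-256 - 47/(-116)) = √(-256 - 1/116*(-47)) = √(-256 + 47/116) = √(-29649/116) = I*√859821/58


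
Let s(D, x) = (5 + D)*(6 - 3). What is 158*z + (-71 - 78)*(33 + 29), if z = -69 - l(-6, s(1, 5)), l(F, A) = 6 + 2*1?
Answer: -21404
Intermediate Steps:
s(D, x) = 15 + 3*D (s(D, x) = (5 + D)*3 = 15 + 3*D)
l(F, A) = 8 (l(F, A) = 6 + 2 = 8)
z = -77 (z = -69 - 1*8 = -69 - 8 = -77)
158*z + (-71 - 78)*(33 + 29) = 158*(-77) + (-71 - 78)*(33 + 29) = -12166 - 149*62 = -12166 - 9238 = -21404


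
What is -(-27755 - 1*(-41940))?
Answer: -14185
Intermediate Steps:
-(-27755 - 1*(-41940)) = -(-27755 + 41940) = -1*14185 = -14185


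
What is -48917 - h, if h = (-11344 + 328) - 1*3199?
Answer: -34702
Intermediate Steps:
h = -14215 (h = -11016 - 3199 = -14215)
-48917 - h = -48917 - 1*(-14215) = -48917 + 14215 = -34702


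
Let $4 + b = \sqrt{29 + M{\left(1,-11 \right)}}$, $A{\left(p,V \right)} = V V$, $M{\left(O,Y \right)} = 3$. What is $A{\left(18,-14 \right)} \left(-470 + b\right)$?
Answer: $-92904 + 784 \sqrt{2} \approx -91795.0$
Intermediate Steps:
$A{\left(p,V \right)} = V^{2}$
$b = -4 + 4 \sqrt{2}$ ($b = -4 + \sqrt{29 + 3} = -4 + \sqrt{32} = -4 + 4 \sqrt{2} \approx 1.6569$)
$A{\left(18,-14 \right)} \left(-470 + b\right) = \left(-14\right)^{2} \left(-470 - \left(4 - 4 \sqrt{2}\right)\right) = 196 \left(-474 + 4 \sqrt{2}\right) = -92904 + 784 \sqrt{2}$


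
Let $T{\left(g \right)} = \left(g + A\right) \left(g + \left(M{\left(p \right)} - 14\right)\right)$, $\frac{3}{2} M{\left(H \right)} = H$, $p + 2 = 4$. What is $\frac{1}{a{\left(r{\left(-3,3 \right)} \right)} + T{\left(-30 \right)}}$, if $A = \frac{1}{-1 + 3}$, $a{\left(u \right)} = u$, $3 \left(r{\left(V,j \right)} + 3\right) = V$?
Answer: $\frac{3}{3764} \approx 0.00079702$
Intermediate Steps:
$r{\left(V,j \right)} = -3 + \frac{V}{3}$
$p = 2$ ($p = -2 + 4 = 2$)
$A = \frac{1}{2} \approx 0.5$
$M{\left(H \right)} = \frac{2 H}{3}$
$T{\left(g \right)} = \left(\frac{1}{2} + g\right) \left(- \frac{38}{3} + g\right)$ ($T{\left(g \right)} = \left(g + \frac{1}{2}\right) \left(g + \left(\frac{2}{3} \cdot 2 - 14\right)\right) = \left(\frac{1}{2} + g\right) \left(g + \left(\frac{4}{3} - 14\right)\right) = \left(\frac{1}{2} + g\right) \left(g - \frac{38}{3}\right) = \left(\frac{1}{2} + g\right) \left(- \frac{38}{3} + g\right)$)
$\frac{1}{a{\left(r{\left(-3,3 \right)} \right)} + T{\left(-30 \right)}} = \frac{1}{\left(-3 + \frac{1}{3} \left(-3\right)\right) - \left(- \frac{1076}{3} - 900\right)} = \frac{1}{\left(-3 - 1\right) + \left(- \frac{19}{3} + 900 + 365\right)} = \frac{1}{-4 + \frac{3776}{3}} = \frac{1}{\frac{3764}{3}} = \frac{3}{3764}$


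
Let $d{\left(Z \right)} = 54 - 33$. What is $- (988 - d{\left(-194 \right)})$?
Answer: $-967$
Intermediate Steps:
$d{\left(Z \right)} = 21$
$- (988 - d{\left(-194 \right)}) = - (988 - 21) = \left(-1\right) 967 = -967$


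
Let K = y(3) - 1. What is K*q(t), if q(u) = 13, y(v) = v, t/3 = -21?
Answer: 26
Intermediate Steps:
t = -63 (t = 3*(-21) = -63)
K = 2 (K = 3 - 1 = 2)
K*q(t) = 2*13 = 26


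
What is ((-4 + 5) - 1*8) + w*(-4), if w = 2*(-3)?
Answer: 17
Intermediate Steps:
w = -6
((-4 + 5) - 1*8) + w*(-4) = ((-4 + 5) - 1*8) - 6*(-4) = (1 - 8) + 24 = -7 + 24 = 17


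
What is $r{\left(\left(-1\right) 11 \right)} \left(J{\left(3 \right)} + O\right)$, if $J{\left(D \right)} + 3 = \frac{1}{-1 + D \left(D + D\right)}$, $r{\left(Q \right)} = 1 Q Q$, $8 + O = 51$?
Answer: $\frac{82401}{17} \approx 4847.1$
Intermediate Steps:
$O = 43$ ($O = -8 + 51 = 43$)
$r{\left(Q \right)} = Q^{2}$ ($r{\left(Q \right)} = Q Q = Q^{2}$)
$J{\left(D \right)} = -3 + \frac{1}{-1 + 2 D^{2}}$ ($J{\left(D \right)} = -3 + \frac{1}{-1 + D \left(D + D\right)} = -3 + \frac{1}{-1 + D 2 D} = -3 + \frac{1}{-1 + 2 D^{2}}$)
$r{\left(\left(-1\right) 11 \right)} \left(J{\left(3 \right)} + O\right) = \left(\left(-1\right) 11\right)^{2} \left(\frac{2 \left(2 - 3 \cdot 3^{2}\right)}{-1 + 2 \cdot 3^{2}} + 43\right) = \left(-11\right)^{2} \left(\frac{2 \left(2 - 27\right)}{-1 + 2 \cdot 9} + 43\right) = 121 \left(\frac{2 \left(2 - 27\right)}{-1 + 18} + 43\right) = 121 \left(2 \cdot \frac{1}{17} \left(-25\right) + 43\right) = 121 \left(- \frac{50}{17} + 43\right) = 121 \cdot \frac{681}{17} = \frac{82401}{17}$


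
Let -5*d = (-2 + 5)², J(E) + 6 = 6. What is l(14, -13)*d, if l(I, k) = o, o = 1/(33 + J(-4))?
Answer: -3/55 ≈ -0.054545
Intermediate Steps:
J(E) = 0 (J(E) = -6 + 6 = 0)
d = -9/5 (d = -(-2 + 5)²/5 = -⅕*3² = -⅕*9 = -9/5 ≈ -1.8000)
o = 1/33 (o = 1/(33 + 0) = 1/33 ≈ 0.030303)
l(I, k) = 1/33
l(14, -13)*d = (1/33)*(-9/5) = -3/55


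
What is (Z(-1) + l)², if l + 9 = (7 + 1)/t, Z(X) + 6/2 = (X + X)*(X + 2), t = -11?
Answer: 26244/121 ≈ 216.89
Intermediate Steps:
Z(X) = -3 + 2*X*(2 + X) (Z(X) = -3 + (X + X)*(X + 2) = -3 + (2*X)*(2 + X) = -3 + 2*X*(2 + X))
l = -107/11 (l = -9 + (7 + 1)/(-11) = -9 + 8*(-1/11) = -9 - 8/11 = -107/11 ≈ -9.7273)
(Z(-1) + l)² = ((-3 + 2*(-1)² + 4*(-1)) - 107/11)² = ((-3 + 2*1 - 4) - 107/11)² = ((-3 + 2 - 4) - 107/11)² = (-5 - 107/11)² = (-162/11)² = 26244/121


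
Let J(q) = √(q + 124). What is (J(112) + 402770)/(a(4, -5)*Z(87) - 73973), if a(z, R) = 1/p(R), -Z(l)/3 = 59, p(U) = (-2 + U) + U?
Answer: -1611080/295833 - 8*√59/295833 ≈ -5.4461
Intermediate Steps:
p(U) = -2 + 2*U
Z(l) = -177 (Z(l) = -3*59 = -177)
a(z, R) = 1/(-2 + 2*R)
J(q) = √(124 + q)
(J(112) + 402770)/(a(4, -5)*Z(87) - 73973) = (√(124 + 112) + 402770)/((1/(2*(-1 - 5)))*(-177) - 73973) = (√236 + 402770)/(((½)/(-6))*(-177) - 73973) = (2*√59 + 402770)/(((½)*(-⅙))*(-177) - 73973) = (402770 + 2*√59)/(-1/12*(-177) - 73973) = (402770 + 2*√59)/(59/4 - 73973) = (402770 + 2*√59)/(-295833/4) = (402770 + 2*√59)*(-4/295833) = -1611080/295833 - 8*√59/295833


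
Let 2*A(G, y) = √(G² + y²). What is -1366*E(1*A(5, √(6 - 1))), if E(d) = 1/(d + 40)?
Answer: -21856/637 + 1366*√30/3185 ≈ -31.962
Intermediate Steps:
A(G, y) = √(G² + y²)/2
E(d) = 1/(40 + d)
-1366*E(1*A(5, √(6 - 1))) = -1366/(40 + 1*(√(5² + (√(6 - 1))²)/2)) = -1366/(40 + 1*(√(25 + (√5)²)/2)) = -1366/(40 + 1*(√(25 + 5)/2)) = -1366/(40 + 1*(√30/2)) = -1366/(40 + √30/2)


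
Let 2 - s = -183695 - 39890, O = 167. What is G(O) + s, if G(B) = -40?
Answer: 223547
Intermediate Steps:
s = 223587 (s = 2 - (-183695 - 39890) = 2 - 1*(-223585) = 2 + 223585 = 223587)
G(O) + s = -40 + 223587 = 223547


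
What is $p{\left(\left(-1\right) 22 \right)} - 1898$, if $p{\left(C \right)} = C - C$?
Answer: $-1898$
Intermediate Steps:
$p{\left(C \right)} = 0$
$p{\left(\left(-1\right) 22 \right)} - 1898 = 0 - 1898 = -1898$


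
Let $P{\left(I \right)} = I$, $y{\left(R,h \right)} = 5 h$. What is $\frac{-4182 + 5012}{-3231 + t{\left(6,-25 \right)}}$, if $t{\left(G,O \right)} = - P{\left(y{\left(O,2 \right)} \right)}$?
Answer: $- \frac{830}{3241} \approx -0.25609$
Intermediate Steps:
$t{\left(G,O \right)} = -10$ ($t{\left(G,O \right)} = - 5 \cdot 2 = \left(-1\right) 10 = -10$)
$\frac{-4182 + 5012}{-3231 + t{\left(6,-25 \right)}} = \frac{-4182 + 5012}{-3231 - 10} = \frac{830}{-3241} = 830 \left(- \frac{1}{3241}\right) = - \frac{830}{3241}$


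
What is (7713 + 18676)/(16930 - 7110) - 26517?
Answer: -260370551/9820 ≈ -26514.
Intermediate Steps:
(7713 + 18676)/(16930 - 7110) - 26517 = 26389/9820 - 26517 = -260370551/9820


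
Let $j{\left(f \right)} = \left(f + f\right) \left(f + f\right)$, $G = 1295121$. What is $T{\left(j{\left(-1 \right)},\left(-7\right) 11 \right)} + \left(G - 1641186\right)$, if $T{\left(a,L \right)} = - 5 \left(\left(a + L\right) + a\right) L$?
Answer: $-372630$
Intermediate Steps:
$j{\left(f \right)} = 4 f^{2}$ ($j{\left(f \right)} = 2 f 2 f = 4 f^{2}$)
$T{\left(a,L \right)} = L \left(- 10 a - 5 L\right)$ ($T{\left(a,L \right)} = - 5 \left(\left(L + a\right) + a\right) L = - 5 \left(L + 2 a\right) L = \left(- 10 a - 5 L\right) L = L \left(- 10 a - 5 L\right)$)
$T{\left(j{\left(-1 \right)},\left(-7\right) 11 \right)} + \left(G - 1641186\right) = - 5 \left(\left(-7\right) 11\right) \left(\left(-7\right) 11 + 2 \cdot 4 \left(-1\right)^{2}\right) + \left(1295121 - 1641186\right) = \left(-5\right) \left(-77\right) \left(-77 + 2 \cdot 4 \cdot 1\right) - 346065 = \left(-5\right) \left(-77\right) \left(-77 + 2 \cdot 4\right) - 346065 = \left(-5\right) \left(-77\right) \left(-77 + 8\right) - 346065 = \left(-5\right) \left(-77\right) \left(-69\right) - 346065 = -26565 - 346065 = -372630$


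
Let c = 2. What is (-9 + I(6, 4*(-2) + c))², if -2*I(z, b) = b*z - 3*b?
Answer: 0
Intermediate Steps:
I(z, b) = 3*b/2 - b*z/2 (I(z, b) = -(b*z - 3*b)/2 = -(-3*b + b*z)/2 = 3*b/2 - b*z/2)
(-9 + I(6, 4*(-2) + c))² = (-9 + (4*(-2) + 2)*(3 - 1*6)/2)² = (-9 + (-8 + 2)*(3 - 6)/2)² = (-9 + (½)*(-6)*(-3))² = (-9 + 9)² = 0² = 0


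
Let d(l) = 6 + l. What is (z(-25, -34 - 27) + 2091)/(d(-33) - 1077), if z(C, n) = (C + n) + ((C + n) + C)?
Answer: -947/552 ≈ -1.7156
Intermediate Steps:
z(C, n) = 2*n + 3*C (z(C, n) = (C + n) + (n + 2*C) = 2*n + 3*C)
(z(-25, -34 - 27) + 2091)/(d(-33) - 1077) = ((2*(-34 - 27) + 3*(-25)) + 2091)/((6 - 33) - 1077) = ((2*(-61) - 75) + 2091)/(-27 - 1077) = ((-122 - 75) + 2091)/(-1104) = (-197 + 2091)*(-1/1104) = 1894*(-1/1104) = -947/552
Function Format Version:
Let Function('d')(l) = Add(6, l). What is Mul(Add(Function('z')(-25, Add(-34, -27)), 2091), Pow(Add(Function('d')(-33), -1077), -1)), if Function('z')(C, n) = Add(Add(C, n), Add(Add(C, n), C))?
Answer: Rational(-947, 552) ≈ -1.7156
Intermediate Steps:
Function('z')(C, n) = Add(Mul(2, n), Mul(3, C)) (Function('z')(C, n) = Add(Add(C, n), Add(n, Mul(2, C))) = Add(Mul(2, n), Mul(3, C)))
Mul(Add(Function('z')(-25, Add(-34, -27)), 2091), Pow(Add(Function('d')(-33), -1077), -1)) = Mul(Add(Add(Mul(2, Add(-34, -27)), Mul(3, -25)), 2091), Pow(Add(Add(6, -33), -1077), -1)) = Mul(Add(Add(Mul(2, -61), -75), 2091), Pow(Add(-27, -1077), -1)) = Mul(Add(Add(-122, -75), 2091), Pow(-1104, -1)) = Mul(Add(-197, 2091), Rational(-1, 1104)) = Mul(1894, Rational(-1, 1104)) = Rational(-947, 552)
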